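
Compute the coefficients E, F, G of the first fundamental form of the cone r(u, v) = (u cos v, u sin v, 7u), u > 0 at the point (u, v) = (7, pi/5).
E = 50;  F = 0;  G = 49

Partials: r_u = (cos(v), sin(v), 7), r_v = (-u*sin(v), u*cos(v), 0). As functions of (u, v):
  E = r_u · r_u = 50,
  F = r_u · r_v = 0,
  G = r_v · r_v = u^2.
Evaluating at (u, v) = (7, pi/5): E = 50, F = 0, G = 49.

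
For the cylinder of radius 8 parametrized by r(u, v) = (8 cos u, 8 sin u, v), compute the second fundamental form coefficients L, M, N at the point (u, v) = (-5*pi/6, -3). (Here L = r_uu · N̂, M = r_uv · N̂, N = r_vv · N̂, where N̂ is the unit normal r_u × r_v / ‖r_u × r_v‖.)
L = -8;  M = 0;  N = 0

Compute the unit normal N̂(u, v) = (cos(u), sin(u), 0), and the second partials r_uu, r_uv, r_vv. Take dot products:
  L(u, v) = r_uu · N̂ = -8,
  M(u, v) = r_uv · N̂ = 0,
  N(u, v) = r_vv · N̂ = 0.
Evaluating at (u, v) = (-5*pi/6, -3):
  L = -8, M = 0, N = 0.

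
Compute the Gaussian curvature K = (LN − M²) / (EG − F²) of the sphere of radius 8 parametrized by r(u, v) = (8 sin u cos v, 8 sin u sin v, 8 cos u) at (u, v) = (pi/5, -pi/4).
K = 1/64

Coefficients of the first fundamental form: E = 64, F = 0, G = 64*sin(u)^2.
Coefficients of the second fundamental form: L = -8*sin(u)/Abs(sin(u)), M = 0, N = -8*sin(u)^3/Abs(sin(u)).
Assemble K = (LN − M²)/(EG − F²) = 1/64. At (u, v) = (pi/5, -pi/4): K = 1/64.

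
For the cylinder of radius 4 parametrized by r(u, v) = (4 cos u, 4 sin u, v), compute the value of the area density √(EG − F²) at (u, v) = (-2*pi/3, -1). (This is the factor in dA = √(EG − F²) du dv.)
√(EG − F²)|_{(-2*pi/3, -1)} = 4

E = 16, F = 0, G = 1, so EG − F² = 16. Taking the positive square root: √(EG − F²) = 4. At (u, v) = (-2*pi/3, -1): 4.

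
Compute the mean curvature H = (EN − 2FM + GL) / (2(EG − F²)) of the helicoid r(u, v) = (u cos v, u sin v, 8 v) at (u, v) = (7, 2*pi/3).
H = 0

With E = 1, F = 0, G = u^2 + 64, L = 0, M = -8/sqrt(u^2 + 64), N = 0, assemble
  H = (EN − 2FM + GL) / (2(EG − F²)) = 0.
At (u, v) = (7, 2*pi/3): H = 0.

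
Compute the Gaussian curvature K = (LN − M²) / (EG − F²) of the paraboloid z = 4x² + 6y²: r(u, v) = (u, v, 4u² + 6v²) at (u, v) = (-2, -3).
K = 96/2411809

Coefficients of the first fundamental form: E = 64*u^2 + 1, F = 96*u*v, G = 144*v^2 + 1.
Coefficients of the second fundamental form: L = 8/sqrt(64*u^2 + 144*v^2 + 1), M = 0, N = 12/sqrt(64*u^2 + 144*v^2 + 1).
Assemble K = (LN − M²)/(EG − F²) = 96/(4096*u^4 + 18432*u^2*v^2 + 128*u^2 + 20736*v^4 + 288*v^2 + 1). At (u, v) = (-2, -3): K = 96/2411809.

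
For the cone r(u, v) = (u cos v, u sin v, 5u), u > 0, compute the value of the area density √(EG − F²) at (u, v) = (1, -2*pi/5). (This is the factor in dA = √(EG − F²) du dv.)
√(EG − F²)|_{(1, -2*pi/5)} = sqrt(26)

E = 26, F = 0, G = u^2, so EG − F² = 26*u^2. Taking the positive square root: √(EG − F²) = sqrt(26)*Abs(u). At (u, v) = (1, -2*pi/5): sqrt(26).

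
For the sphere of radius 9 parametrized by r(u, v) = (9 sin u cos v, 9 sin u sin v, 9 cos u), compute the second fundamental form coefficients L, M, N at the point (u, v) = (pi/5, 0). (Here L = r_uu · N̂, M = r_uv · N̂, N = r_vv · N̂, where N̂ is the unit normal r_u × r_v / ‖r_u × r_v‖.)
L = -9;  M = 0;  N = -45/8 + 9*sqrt(5)/8

Compute the unit normal N̂(u, v) = (sin(u)^2*cos(v)/Abs(sin(u)), sin(u)^2*sin(v)/Abs(sin(u)), sin(2*u)/(2*Abs(sin(u)))), and the second partials r_uu, r_uv, r_vv. Take dot products:
  L(u, v) = r_uu · N̂ = -9*sin(u)/Abs(sin(u)),
  M(u, v) = r_uv · N̂ = 0,
  N(u, v) = r_vv · N̂ = -9*sin(u)^3/Abs(sin(u)).
Evaluating at (u, v) = (pi/5, 0):
  L = -9, M = 0, N = -45/8 + 9*sqrt(5)/8.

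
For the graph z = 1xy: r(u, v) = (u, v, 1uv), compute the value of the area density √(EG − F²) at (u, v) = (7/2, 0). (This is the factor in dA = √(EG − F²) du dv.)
√(EG − F²)|_{(7/2, 0)} = sqrt(53)/2

E = v^2 + 1, F = u*v, G = u^2 + 1, so EG − F² = u^2 + v^2 + 1. Taking the positive square root: √(EG − F²) = sqrt(u^2 + v^2 + 1). At (u, v) = (7/2, 0): sqrt(53)/2.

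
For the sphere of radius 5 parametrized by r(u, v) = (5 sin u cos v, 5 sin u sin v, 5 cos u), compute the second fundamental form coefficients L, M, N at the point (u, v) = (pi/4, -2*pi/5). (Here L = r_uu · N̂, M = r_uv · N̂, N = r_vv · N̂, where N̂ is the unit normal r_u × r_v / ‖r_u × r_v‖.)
L = -5;  M = 0;  N = -5/2

Compute the unit normal N̂(u, v) = (sin(u)^2*cos(v)/Abs(sin(u)), sin(u)^2*sin(v)/Abs(sin(u)), sin(2*u)/(2*Abs(sin(u)))), and the second partials r_uu, r_uv, r_vv. Take dot products:
  L(u, v) = r_uu · N̂ = -5*sin(u)/Abs(sin(u)),
  M(u, v) = r_uv · N̂ = 0,
  N(u, v) = r_vv · N̂ = -5*sin(u)^3/Abs(sin(u)).
Evaluating at (u, v) = (pi/4, -2*pi/5):
  L = -5, M = 0, N = -5/2.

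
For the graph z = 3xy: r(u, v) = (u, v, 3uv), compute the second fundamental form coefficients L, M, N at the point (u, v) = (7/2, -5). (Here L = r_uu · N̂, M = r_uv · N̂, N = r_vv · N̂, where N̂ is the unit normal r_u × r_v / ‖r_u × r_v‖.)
L = 0;  M = 6*sqrt(1345)/1345;  N = 0

Compute the unit normal N̂(u, v) = (-3*v/sqrt(9*u^2 + 9*v^2 + 1), -3*u/sqrt(9*u^2 + 9*v^2 + 1), 1/sqrt(9*u^2 + 9*v^2 + 1)), and the second partials r_uu, r_uv, r_vv. Take dot products:
  L(u, v) = r_uu · N̂ = 0,
  M(u, v) = r_uv · N̂ = 3/sqrt(9*u^2 + 9*v^2 + 1),
  N(u, v) = r_vv · N̂ = 0.
Evaluating at (u, v) = (7/2, -5):
  L = 0, M = 6*sqrt(1345)/1345, N = 0.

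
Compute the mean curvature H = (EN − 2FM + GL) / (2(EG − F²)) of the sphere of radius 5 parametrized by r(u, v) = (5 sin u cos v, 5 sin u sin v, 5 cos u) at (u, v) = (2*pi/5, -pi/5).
H = -1/5

With E = 25, F = 0, G = 25*sin(u)^2, L = -5*sin(u)/Abs(sin(u)), M = 0, N = -5*sin(u)^3/Abs(sin(u)), assemble
  H = (EN − 2FM + GL) / (2(EG − F²)) = -sin(u)/(5*Abs(sin(u))).
At (u, v) = (2*pi/5, -pi/5): H = -1/5.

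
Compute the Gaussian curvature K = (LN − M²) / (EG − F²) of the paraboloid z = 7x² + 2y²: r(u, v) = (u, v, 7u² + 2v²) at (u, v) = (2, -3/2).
K = 56/674041

Coefficients of the first fundamental form: E = 196*u^2 + 1, F = 56*u*v, G = 16*v^2 + 1.
Coefficients of the second fundamental form: L = 14/sqrt(196*u^2 + 16*v^2 + 1), M = 0, N = 4/sqrt(196*u^2 + 16*v^2 + 1).
Assemble K = (LN − M²)/(EG − F²) = 56/(38416*u^4 + 6272*u^2*v^2 + 392*u^2 + 256*v^4 + 32*v^2 + 1). At (u, v) = (2, -3/2): K = 56/674041.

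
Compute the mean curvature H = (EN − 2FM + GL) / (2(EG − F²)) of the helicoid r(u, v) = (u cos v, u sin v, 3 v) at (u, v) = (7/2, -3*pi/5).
H = 0

With E = 1, F = 0, G = u^2 + 9, L = 0, M = -3/sqrt(u^2 + 9), N = 0, assemble
  H = (EN − 2FM + GL) / (2(EG − F²)) = 0.
At (u, v) = (7/2, -3*pi/5): H = 0.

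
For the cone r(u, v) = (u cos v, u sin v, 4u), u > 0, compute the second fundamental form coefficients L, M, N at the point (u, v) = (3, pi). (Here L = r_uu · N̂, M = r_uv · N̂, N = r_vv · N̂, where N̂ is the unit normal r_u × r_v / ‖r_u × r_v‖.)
L = 0;  M = 0;  N = 12*sqrt(17)/17

Compute the unit normal N̂(u, v) = (-4*sqrt(17)*u*cos(v)/(17*Abs(u)), -4*sqrt(17)*u*sin(v)/(17*Abs(u)), sqrt(17)*u/(17*Abs(u))), and the second partials r_uu, r_uv, r_vv. Take dot products:
  L(u, v) = r_uu · N̂ = 0,
  M(u, v) = r_uv · N̂ = 0,
  N(u, v) = r_vv · N̂ = 4*sqrt(17)*u^2/(17*Abs(u)).
Evaluating at (u, v) = (3, pi):
  L = 0, M = 0, N = 12*sqrt(17)/17.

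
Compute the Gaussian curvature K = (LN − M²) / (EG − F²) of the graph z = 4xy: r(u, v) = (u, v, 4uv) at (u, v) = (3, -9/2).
K = -16/219961

Coefficients of the first fundamental form: E = 16*v^2 + 1, F = 16*u*v, G = 16*u^2 + 1.
Coefficients of the second fundamental form: L = 0, M = 4/sqrt(16*u^2 + 16*v^2 + 1), N = 0.
Assemble K = (LN − M²)/(EG − F²) = -16/(256*u^4 + 512*u^2*v^2 + 32*u^2 + 256*v^4 + 32*v^2 + 1). At (u, v) = (3, -9/2): K = -16/219961.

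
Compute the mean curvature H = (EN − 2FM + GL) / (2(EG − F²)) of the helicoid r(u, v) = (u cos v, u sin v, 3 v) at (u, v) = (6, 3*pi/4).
H = 0

With E = 1, F = 0, G = u^2 + 9, L = 0, M = -3/sqrt(u^2 + 9), N = 0, assemble
  H = (EN − 2FM + GL) / (2(EG − F²)) = 0.
At (u, v) = (6, 3*pi/4): H = 0.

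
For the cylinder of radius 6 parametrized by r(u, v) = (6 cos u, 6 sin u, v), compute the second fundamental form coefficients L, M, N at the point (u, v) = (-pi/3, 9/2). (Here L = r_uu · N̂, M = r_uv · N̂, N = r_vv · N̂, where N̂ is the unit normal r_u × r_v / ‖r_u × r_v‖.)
L = -6;  M = 0;  N = 0

Compute the unit normal N̂(u, v) = (cos(u), sin(u), 0), and the second partials r_uu, r_uv, r_vv. Take dot products:
  L(u, v) = r_uu · N̂ = -6,
  M(u, v) = r_uv · N̂ = 0,
  N(u, v) = r_vv · N̂ = 0.
Evaluating at (u, v) = (-pi/3, 9/2):
  L = -6, M = 0, N = 0.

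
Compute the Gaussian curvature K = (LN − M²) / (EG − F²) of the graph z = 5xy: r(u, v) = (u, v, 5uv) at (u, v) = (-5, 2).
K = -25/527076

Coefficients of the first fundamental form: E = 25*v^2 + 1, F = 25*u*v, G = 25*u^2 + 1.
Coefficients of the second fundamental form: L = 0, M = 5/sqrt(25*u^2 + 25*v^2 + 1), N = 0.
Assemble K = (LN − M²)/(EG − F²) = -25/(625*u^4 + 1250*u^2*v^2 + 50*u^2 + 625*v^4 + 50*v^2 + 1). At (u, v) = (-5, 2): K = -25/527076.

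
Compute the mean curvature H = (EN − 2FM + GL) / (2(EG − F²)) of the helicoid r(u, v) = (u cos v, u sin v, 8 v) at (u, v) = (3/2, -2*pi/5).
H = 0

With E = 1, F = 0, G = u^2 + 64, L = 0, M = -8/sqrt(u^2 + 64), N = 0, assemble
  H = (EN − 2FM + GL) / (2(EG − F²)) = 0.
At (u, v) = (3/2, -2*pi/5): H = 0.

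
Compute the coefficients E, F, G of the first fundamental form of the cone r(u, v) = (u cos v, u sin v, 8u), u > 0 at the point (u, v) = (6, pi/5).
E = 65;  F = 0;  G = 36

Partials: r_u = (cos(v), sin(v), 8), r_v = (-u*sin(v), u*cos(v), 0). As functions of (u, v):
  E = r_u · r_u = 65,
  F = r_u · r_v = 0,
  G = r_v · r_v = u^2.
Evaluating at (u, v) = (6, pi/5): E = 65, F = 0, G = 36.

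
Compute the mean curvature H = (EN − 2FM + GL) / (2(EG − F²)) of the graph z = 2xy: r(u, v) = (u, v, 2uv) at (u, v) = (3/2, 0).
H = 0

With E = 4*v^2 + 1, F = 4*u*v, G = 4*u^2 + 1, L = 0, M = 2/sqrt(4*u^2 + 4*v^2 + 1), N = 0, assemble
  H = (EN − 2FM + GL) / (2(EG − F²)) = -8*u*v/(4*u^2 + 4*v^2 + 1)^(3/2).
At (u, v) = (3/2, 0): H = 0.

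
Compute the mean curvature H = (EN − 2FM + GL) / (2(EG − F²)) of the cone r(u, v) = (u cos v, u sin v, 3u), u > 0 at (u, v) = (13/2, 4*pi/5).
H = 3*sqrt(10)/130

With E = 10, F = 0, G = u^2, L = 0, M = 0, N = 3*sqrt(10)*u^2/(10*Abs(u)), assemble
  H = (EN − 2FM + GL) / (2(EG − F²)) = 3*sqrt(10)/(20*Abs(u)).
At (u, v) = (13/2, 4*pi/5): H = 3*sqrt(10)/130.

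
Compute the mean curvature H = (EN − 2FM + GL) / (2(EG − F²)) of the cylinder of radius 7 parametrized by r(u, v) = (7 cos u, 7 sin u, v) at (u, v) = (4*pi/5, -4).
H = -1/14

With E = 49, F = 0, G = 1, L = -7, M = 0, N = 0, assemble
  H = (EN − 2FM + GL) / (2(EG − F²)) = -1/14.
At (u, v) = (4*pi/5, -4): H = -1/14.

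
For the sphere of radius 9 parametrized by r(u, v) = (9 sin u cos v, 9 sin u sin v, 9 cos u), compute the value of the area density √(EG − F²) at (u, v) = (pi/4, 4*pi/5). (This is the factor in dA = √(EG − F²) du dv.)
√(EG − F²)|_{(pi/4, 4*pi/5)} = 81*sqrt(2)/2

E = 81, F = 0, G = 81*sin(u)^2, so EG − F² = 6561*sin(u)^2. Taking the positive square root: √(EG − F²) = 81*Abs(sin(u)). At (u, v) = (pi/4, 4*pi/5): 81*sqrt(2)/2.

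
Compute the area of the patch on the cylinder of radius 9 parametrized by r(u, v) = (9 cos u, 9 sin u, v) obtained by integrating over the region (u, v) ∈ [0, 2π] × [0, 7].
Area = 126*pi

Area = ∫∫ √(EG − F²) du dv with √(EG − F²) = 9. Integrating over [0, 2π] × [0, 7] gives 126*pi.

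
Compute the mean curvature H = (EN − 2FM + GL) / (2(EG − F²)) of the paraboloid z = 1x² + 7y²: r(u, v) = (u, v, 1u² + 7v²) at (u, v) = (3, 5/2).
H = 1485*sqrt(1262)/1592644

With E = 4*u^2 + 1, F = 28*u*v, G = 196*v^2 + 1, L = 2/sqrt(4*u^2 + 196*v^2 + 1), M = 0, N = 14/sqrt(4*u^2 + 196*v^2 + 1), assemble
  H = (EN − 2FM + GL) / (2(EG − F²)) = 4*(7*u^2 + 49*v^2 + 2)/(4*u^2 + 196*v^2 + 1)^(3/2).
At (u, v) = (3, 5/2): H = 1485*sqrt(1262)/1592644.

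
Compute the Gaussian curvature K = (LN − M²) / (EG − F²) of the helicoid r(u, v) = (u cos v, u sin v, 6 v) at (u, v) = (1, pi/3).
K = -36/1369

Coefficients of the first fundamental form: E = 1, F = 0, G = u^2 + 36.
Coefficients of the second fundamental form: L = 0, M = -6/sqrt(u^2 + 36), N = 0.
Assemble K = (LN − M²)/(EG − F²) = -36/(u^2 + 36)^2. At (u, v) = (1, pi/3): K = -36/1369.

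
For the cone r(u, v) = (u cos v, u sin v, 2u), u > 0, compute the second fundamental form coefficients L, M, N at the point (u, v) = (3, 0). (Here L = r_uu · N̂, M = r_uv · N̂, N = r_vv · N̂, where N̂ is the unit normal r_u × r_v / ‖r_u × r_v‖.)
L = 0;  M = 0;  N = 6*sqrt(5)/5

Compute the unit normal N̂(u, v) = (-2*sqrt(5)*u*cos(v)/(5*Abs(u)), -2*sqrt(5)*u*sin(v)/(5*Abs(u)), sqrt(5)*u/(5*Abs(u))), and the second partials r_uu, r_uv, r_vv. Take dot products:
  L(u, v) = r_uu · N̂ = 0,
  M(u, v) = r_uv · N̂ = 0,
  N(u, v) = r_vv · N̂ = 2*sqrt(5)*u^2/(5*Abs(u)).
Evaluating at (u, v) = (3, 0):
  L = 0, M = 0, N = 6*sqrt(5)/5.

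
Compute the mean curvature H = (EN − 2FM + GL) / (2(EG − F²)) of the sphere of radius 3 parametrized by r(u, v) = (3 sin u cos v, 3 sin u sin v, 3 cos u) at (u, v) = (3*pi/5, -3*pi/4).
H = -1/3

With E = 9, F = 0, G = 9*sin(u)^2, L = -3*sin(u)/Abs(sin(u)), M = 0, N = -3*sin(u)^3/Abs(sin(u)), assemble
  H = (EN − 2FM + GL) / (2(EG − F²)) = -sin(u)/(3*Abs(sin(u))).
At (u, v) = (3*pi/5, -3*pi/4): H = -1/3.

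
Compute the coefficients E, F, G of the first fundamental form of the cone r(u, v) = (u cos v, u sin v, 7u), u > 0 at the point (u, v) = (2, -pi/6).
E = 50;  F = 0;  G = 4

Partials: r_u = (cos(v), sin(v), 7), r_v = (-u*sin(v), u*cos(v), 0). As functions of (u, v):
  E = r_u · r_u = 50,
  F = r_u · r_v = 0,
  G = r_v · r_v = u^2.
Evaluating at (u, v) = (2, -pi/6): E = 50, F = 0, G = 4.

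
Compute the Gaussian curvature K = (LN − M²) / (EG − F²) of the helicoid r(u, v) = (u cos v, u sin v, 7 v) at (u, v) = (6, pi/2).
K = -49/7225

Coefficients of the first fundamental form: E = 1, F = 0, G = u^2 + 49.
Coefficients of the second fundamental form: L = 0, M = -7/sqrt(u^2 + 49), N = 0.
Assemble K = (LN − M²)/(EG − F²) = -49/(u^2 + 49)^2. At (u, v) = (6, pi/2): K = -49/7225.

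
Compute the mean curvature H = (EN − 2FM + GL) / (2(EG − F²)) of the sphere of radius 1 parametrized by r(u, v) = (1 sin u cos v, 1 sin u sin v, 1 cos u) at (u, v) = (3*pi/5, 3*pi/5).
H = -1

With E = 1, F = 0, G = sin(u)^2, L = -sin(u)/Abs(sin(u)), M = 0, N = -sin(u)^3/Abs(sin(u)), assemble
  H = (EN − 2FM + GL) / (2(EG − F²)) = -sin(u)/Abs(sin(u)).
At (u, v) = (3*pi/5, 3*pi/5): H = -1.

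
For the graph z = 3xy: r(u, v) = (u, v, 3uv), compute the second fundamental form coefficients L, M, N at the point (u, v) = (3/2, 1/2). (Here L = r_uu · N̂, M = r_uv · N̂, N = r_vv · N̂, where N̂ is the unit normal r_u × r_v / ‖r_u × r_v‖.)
L = 0;  M = 3*sqrt(94)/47;  N = 0

Compute the unit normal N̂(u, v) = (-3*v/sqrt(9*u^2 + 9*v^2 + 1), -3*u/sqrt(9*u^2 + 9*v^2 + 1), 1/sqrt(9*u^2 + 9*v^2 + 1)), and the second partials r_uu, r_uv, r_vv. Take dot products:
  L(u, v) = r_uu · N̂ = 0,
  M(u, v) = r_uv · N̂ = 3/sqrt(9*u^2 + 9*v^2 + 1),
  N(u, v) = r_vv · N̂ = 0.
Evaluating at (u, v) = (3/2, 1/2):
  L = 0, M = 3*sqrt(94)/47, N = 0.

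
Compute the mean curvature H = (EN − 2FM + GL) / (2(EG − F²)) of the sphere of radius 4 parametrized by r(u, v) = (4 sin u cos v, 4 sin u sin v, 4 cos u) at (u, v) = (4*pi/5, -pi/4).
H = -1/4

With E = 16, F = 0, G = 16*sin(u)^2, L = -4*sin(u)/Abs(sin(u)), M = 0, N = -4*sin(u)^3/Abs(sin(u)), assemble
  H = (EN − 2FM + GL) / (2(EG − F²)) = -sin(u)/(4*Abs(sin(u))).
At (u, v) = (4*pi/5, -pi/4): H = -1/4.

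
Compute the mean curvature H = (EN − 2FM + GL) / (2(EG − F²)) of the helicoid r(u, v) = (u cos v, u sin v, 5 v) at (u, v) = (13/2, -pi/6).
H = 0

With E = 1, F = 0, G = u^2 + 25, L = 0, M = -5/sqrt(u^2 + 25), N = 0, assemble
  H = (EN − 2FM + GL) / (2(EG − F²)) = 0.
At (u, v) = (13/2, -pi/6): H = 0.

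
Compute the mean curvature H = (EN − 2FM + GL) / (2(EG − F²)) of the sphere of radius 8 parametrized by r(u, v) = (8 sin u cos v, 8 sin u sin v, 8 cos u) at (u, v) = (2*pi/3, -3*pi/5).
H = -1/8

With E = 64, F = 0, G = 64*sin(u)^2, L = -8*sin(u)/Abs(sin(u)), M = 0, N = -8*sin(u)^3/Abs(sin(u)), assemble
  H = (EN − 2FM + GL) / (2(EG − F²)) = -sin(u)/(8*Abs(sin(u))).
At (u, v) = (2*pi/3, -3*pi/5): H = -1/8.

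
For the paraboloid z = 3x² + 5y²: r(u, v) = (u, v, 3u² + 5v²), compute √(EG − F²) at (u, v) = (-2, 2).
√(EG − F²)|_{(-2, 2)} = sqrt(545)

E = 36*u^2 + 1, F = 60*u*v, G = 100*v^2 + 1; EG − F² = 36*u^2 + 100*v^2 + 1; √(EG − F²) = sqrt(36*u^2 + 100*v^2 + 1). At the given point: sqrt(545).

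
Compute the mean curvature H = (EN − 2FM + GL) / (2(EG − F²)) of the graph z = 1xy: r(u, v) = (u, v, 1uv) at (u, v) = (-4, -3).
H = -3*sqrt(26)/169

With E = v^2 + 1, F = u*v, G = u^2 + 1, L = 0, M = 1/sqrt(u^2 + v^2 + 1), N = 0, assemble
  H = (EN − 2FM + GL) / (2(EG − F²)) = -u*v/(u^2 + v^2 + 1)^(3/2).
At (u, v) = (-4, -3): H = -3*sqrt(26)/169.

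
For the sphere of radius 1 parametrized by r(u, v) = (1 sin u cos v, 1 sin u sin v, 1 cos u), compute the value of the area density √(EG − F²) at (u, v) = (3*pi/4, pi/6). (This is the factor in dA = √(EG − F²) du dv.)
√(EG − F²)|_{(3*pi/4, pi/6)} = sqrt(2)/2

E = 1, F = 0, G = sin(u)^2, so EG − F² = sin(u)^2. Taking the positive square root: √(EG − F²) = Abs(sin(u)). At (u, v) = (3*pi/4, pi/6): sqrt(2)/2.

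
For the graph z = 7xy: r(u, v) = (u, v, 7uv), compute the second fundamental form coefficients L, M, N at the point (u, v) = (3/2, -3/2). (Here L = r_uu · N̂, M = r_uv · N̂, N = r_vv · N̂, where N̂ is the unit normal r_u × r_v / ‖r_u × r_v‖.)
L = 0;  M = 7*sqrt(886)/443;  N = 0

Compute the unit normal N̂(u, v) = (-7*v/sqrt(49*u^2 + 49*v^2 + 1), -7*u/sqrt(49*u^2 + 49*v^2 + 1), 1/sqrt(49*u^2 + 49*v^2 + 1)), and the second partials r_uu, r_uv, r_vv. Take dot products:
  L(u, v) = r_uu · N̂ = 0,
  M(u, v) = r_uv · N̂ = 7/sqrt(49*u^2 + 49*v^2 + 1),
  N(u, v) = r_vv · N̂ = 0.
Evaluating at (u, v) = (3/2, -3/2):
  L = 0, M = 7*sqrt(886)/443, N = 0.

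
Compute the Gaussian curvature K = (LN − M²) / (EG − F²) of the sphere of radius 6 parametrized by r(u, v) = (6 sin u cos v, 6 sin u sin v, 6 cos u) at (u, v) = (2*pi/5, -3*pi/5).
K = 1/36

Coefficients of the first fundamental form: E = 36, F = 0, G = 36*sin(u)^2.
Coefficients of the second fundamental form: L = -6*sin(u)/Abs(sin(u)), M = 0, N = -6*sin(u)^3/Abs(sin(u)).
Assemble K = (LN − M²)/(EG − F²) = 1/36. At (u, v) = (2*pi/5, -3*pi/5): K = 1/36.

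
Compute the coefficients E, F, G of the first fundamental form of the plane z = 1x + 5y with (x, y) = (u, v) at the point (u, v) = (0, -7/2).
E = 2;  F = 5;  G = 26

Partials: r_u = (1, 0, 1), r_v = (0, 1, 5). As functions of (u, v):
  E = r_u · r_u = 2,
  F = r_u · r_v = 5,
  G = r_v · r_v = 26.
Evaluating at (u, v) = (0, -7/2): E = 2, F = 5, G = 26.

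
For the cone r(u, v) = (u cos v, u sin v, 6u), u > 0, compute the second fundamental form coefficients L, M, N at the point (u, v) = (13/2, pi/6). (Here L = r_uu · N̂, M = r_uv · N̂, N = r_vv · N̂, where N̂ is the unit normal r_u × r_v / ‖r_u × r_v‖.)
L = 0;  M = 0;  N = 39*sqrt(37)/37

Compute the unit normal N̂(u, v) = (-6*sqrt(37)*u*cos(v)/(37*Abs(u)), -6*sqrt(37)*u*sin(v)/(37*Abs(u)), sqrt(37)*u/(37*Abs(u))), and the second partials r_uu, r_uv, r_vv. Take dot products:
  L(u, v) = r_uu · N̂ = 0,
  M(u, v) = r_uv · N̂ = 0,
  N(u, v) = r_vv · N̂ = 6*sqrt(37)*u^2/(37*Abs(u)).
Evaluating at (u, v) = (13/2, pi/6):
  L = 0, M = 0, N = 39*sqrt(37)/37.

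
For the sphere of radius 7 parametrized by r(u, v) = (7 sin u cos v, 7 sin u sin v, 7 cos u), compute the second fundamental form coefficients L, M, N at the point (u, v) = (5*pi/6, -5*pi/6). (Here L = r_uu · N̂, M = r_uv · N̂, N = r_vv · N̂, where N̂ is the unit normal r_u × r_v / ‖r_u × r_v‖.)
L = -7;  M = 0;  N = -7/4

Compute the unit normal N̂(u, v) = (sin(u)^2*cos(v)/Abs(sin(u)), sin(u)^2*sin(v)/Abs(sin(u)), sin(2*u)/(2*Abs(sin(u)))), and the second partials r_uu, r_uv, r_vv. Take dot products:
  L(u, v) = r_uu · N̂ = -7*sin(u)/Abs(sin(u)),
  M(u, v) = r_uv · N̂ = 0,
  N(u, v) = r_vv · N̂ = -7*sin(u)^3/Abs(sin(u)).
Evaluating at (u, v) = (5*pi/6, -5*pi/6):
  L = -7, M = 0, N = -7/4.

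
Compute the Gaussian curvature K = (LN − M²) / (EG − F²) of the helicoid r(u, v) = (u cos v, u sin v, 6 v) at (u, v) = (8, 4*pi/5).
K = -9/2500

Coefficients of the first fundamental form: E = 1, F = 0, G = u^2 + 36.
Coefficients of the second fundamental form: L = 0, M = -6/sqrt(u^2 + 36), N = 0.
Assemble K = (LN − M²)/(EG − F²) = -36/(u^2 + 36)^2. At (u, v) = (8, 4*pi/5): K = -9/2500.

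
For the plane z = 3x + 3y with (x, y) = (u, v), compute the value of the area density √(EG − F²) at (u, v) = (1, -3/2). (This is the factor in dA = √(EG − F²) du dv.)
√(EG − F²)|_{(1, -3/2)} = sqrt(19)

E = 10, F = 9, G = 10, so EG − F² = 19. Taking the positive square root: √(EG − F²) = sqrt(19). At (u, v) = (1, -3/2): sqrt(19).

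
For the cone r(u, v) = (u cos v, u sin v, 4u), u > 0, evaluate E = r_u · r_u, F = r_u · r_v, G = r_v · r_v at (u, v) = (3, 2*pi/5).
E = 17;  F = 0;  G = 9

Partials: r_u = (cos(v), sin(v), 4), r_v = (-u*sin(v), u*cos(v), 0). As functions of (u, v):
  E = r_u · r_u = 17,
  F = r_u · r_v = 0,
  G = r_v · r_v = u^2.
Evaluating at (u, v) = (3, 2*pi/5): E = 17, F = 0, G = 9.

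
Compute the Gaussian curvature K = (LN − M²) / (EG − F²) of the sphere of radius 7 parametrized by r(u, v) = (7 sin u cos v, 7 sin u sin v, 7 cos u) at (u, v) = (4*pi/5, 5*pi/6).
K = 1/49

Coefficients of the first fundamental form: E = 49, F = 0, G = 49*sin(u)^2.
Coefficients of the second fundamental form: L = -7*sin(u)/Abs(sin(u)), M = 0, N = -7*sin(u)^3/Abs(sin(u)).
Assemble K = (LN − M²)/(EG − F²) = 1/49. At (u, v) = (4*pi/5, 5*pi/6): K = 1/49.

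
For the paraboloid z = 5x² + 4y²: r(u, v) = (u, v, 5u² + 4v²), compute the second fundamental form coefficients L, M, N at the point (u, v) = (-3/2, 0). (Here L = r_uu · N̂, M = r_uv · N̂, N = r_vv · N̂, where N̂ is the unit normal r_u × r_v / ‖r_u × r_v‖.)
L = 5*sqrt(226)/113;  M = 0;  N = 4*sqrt(226)/113

Compute the unit normal N̂(u, v) = (-10*u/sqrt(100*u^2 + 64*v^2 + 1), -8*v/sqrt(100*u^2 + 64*v^2 + 1), 1/sqrt(100*u^2 + 64*v^2 + 1)), and the second partials r_uu, r_uv, r_vv. Take dot products:
  L(u, v) = r_uu · N̂ = 10/sqrt(100*u^2 + 64*v^2 + 1),
  M(u, v) = r_uv · N̂ = 0,
  N(u, v) = r_vv · N̂ = 8/sqrt(100*u^2 + 64*v^2 + 1).
Evaluating at (u, v) = (-3/2, 0):
  L = 5*sqrt(226)/113, M = 0, N = 4*sqrt(226)/113.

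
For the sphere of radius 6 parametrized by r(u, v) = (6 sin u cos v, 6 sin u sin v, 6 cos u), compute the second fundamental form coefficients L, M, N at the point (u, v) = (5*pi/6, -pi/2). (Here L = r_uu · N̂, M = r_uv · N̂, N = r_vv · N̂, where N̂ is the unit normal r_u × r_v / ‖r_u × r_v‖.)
L = -6;  M = 0;  N = -3/2

Compute the unit normal N̂(u, v) = (sin(u)^2*cos(v)/Abs(sin(u)), sin(u)^2*sin(v)/Abs(sin(u)), sin(2*u)/(2*Abs(sin(u)))), and the second partials r_uu, r_uv, r_vv. Take dot products:
  L(u, v) = r_uu · N̂ = -6*sin(u)/Abs(sin(u)),
  M(u, v) = r_uv · N̂ = 0,
  N(u, v) = r_vv · N̂ = -6*sin(u)^3/Abs(sin(u)).
Evaluating at (u, v) = (5*pi/6, -pi/2):
  L = -6, M = 0, N = -3/2.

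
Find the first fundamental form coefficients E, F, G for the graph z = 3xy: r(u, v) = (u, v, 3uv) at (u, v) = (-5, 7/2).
E = 445/4;  F = -315/2;  G = 226

Partials: r_u = (1, 0, 3*v), r_v = (0, 1, 3*u). As functions of (u, v):
  E = r_u · r_u = 9*v^2 + 1,
  F = r_u · r_v = 9*u*v,
  G = r_v · r_v = 9*u^2 + 1.
Evaluating at (u, v) = (-5, 7/2): E = 445/4, F = -315/2, G = 226.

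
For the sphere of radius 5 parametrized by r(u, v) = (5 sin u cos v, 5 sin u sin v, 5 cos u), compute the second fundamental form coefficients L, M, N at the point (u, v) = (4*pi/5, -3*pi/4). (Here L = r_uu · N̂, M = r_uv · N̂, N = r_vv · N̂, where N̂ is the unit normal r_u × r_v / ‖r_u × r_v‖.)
L = -5;  M = 0;  N = -25/8 + 5*sqrt(5)/8

Compute the unit normal N̂(u, v) = (sin(u)^2*cos(v)/Abs(sin(u)), sin(u)^2*sin(v)/Abs(sin(u)), sin(2*u)/(2*Abs(sin(u)))), and the second partials r_uu, r_uv, r_vv. Take dot products:
  L(u, v) = r_uu · N̂ = -5*sin(u)/Abs(sin(u)),
  M(u, v) = r_uv · N̂ = 0,
  N(u, v) = r_vv · N̂ = -5*sin(u)^3/Abs(sin(u)).
Evaluating at (u, v) = (4*pi/5, -3*pi/4):
  L = -5, M = 0, N = -25/8 + 5*sqrt(5)/8.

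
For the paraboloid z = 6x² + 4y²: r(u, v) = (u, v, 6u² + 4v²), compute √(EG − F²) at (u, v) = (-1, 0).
√(EG − F²)|_{(-1, 0)} = sqrt(145)

E = 144*u^2 + 1, F = 96*u*v, G = 64*v^2 + 1; EG − F² = 144*u^2 + 64*v^2 + 1; √(EG − F²) = sqrt(144*u^2 + 64*v^2 + 1). At the given point: sqrt(145).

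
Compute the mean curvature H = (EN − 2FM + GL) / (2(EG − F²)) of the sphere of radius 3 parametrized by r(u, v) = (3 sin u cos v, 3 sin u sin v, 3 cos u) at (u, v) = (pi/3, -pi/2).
H = -1/3

With E = 9, F = 0, G = 9*sin(u)^2, L = -3*sin(u)/Abs(sin(u)), M = 0, N = -3*sin(u)^3/Abs(sin(u)), assemble
  H = (EN − 2FM + GL) / (2(EG − F²)) = -sin(u)/(3*Abs(sin(u))).
At (u, v) = (pi/3, -pi/2): H = -1/3.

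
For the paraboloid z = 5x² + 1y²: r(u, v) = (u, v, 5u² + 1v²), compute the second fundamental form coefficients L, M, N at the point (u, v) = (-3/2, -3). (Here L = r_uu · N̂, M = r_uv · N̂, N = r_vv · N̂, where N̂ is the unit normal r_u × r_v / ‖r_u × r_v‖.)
L = 5*sqrt(262)/131;  M = 0;  N = sqrt(262)/131

Compute the unit normal N̂(u, v) = (-10*u/sqrt(100*u^2 + 4*v^2 + 1), -2*v/sqrt(100*u^2 + 4*v^2 + 1), 1/sqrt(100*u^2 + 4*v^2 + 1)), and the second partials r_uu, r_uv, r_vv. Take dot products:
  L(u, v) = r_uu · N̂ = 10/sqrt(100*u^2 + 4*v^2 + 1),
  M(u, v) = r_uv · N̂ = 0,
  N(u, v) = r_vv · N̂ = 2/sqrt(100*u^2 + 4*v^2 + 1).
Evaluating at (u, v) = (-3/2, -3):
  L = 5*sqrt(262)/131, M = 0, N = sqrt(262)/131.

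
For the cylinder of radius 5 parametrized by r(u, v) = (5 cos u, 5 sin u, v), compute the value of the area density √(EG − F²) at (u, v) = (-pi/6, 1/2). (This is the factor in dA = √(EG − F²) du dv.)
√(EG − F²)|_{(-pi/6, 1/2)} = 5

E = 25, F = 0, G = 1, so EG − F² = 25. Taking the positive square root: √(EG − F²) = 5. At (u, v) = (-pi/6, 1/2): 5.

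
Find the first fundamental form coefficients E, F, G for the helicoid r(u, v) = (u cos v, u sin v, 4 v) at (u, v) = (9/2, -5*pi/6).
E = 1;  F = 0;  G = 145/4

Partials: r_u = (cos(v), sin(v), 0), r_v = (-u*sin(v), u*cos(v), 4). As functions of (u, v):
  E = r_u · r_u = 1,
  F = r_u · r_v = 0,
  G = r_v · r_v = u^2 + 16.
Evaluating at (u, v) = (9/2, -5*pi/6): E = 1, F = 0, G = 145/4.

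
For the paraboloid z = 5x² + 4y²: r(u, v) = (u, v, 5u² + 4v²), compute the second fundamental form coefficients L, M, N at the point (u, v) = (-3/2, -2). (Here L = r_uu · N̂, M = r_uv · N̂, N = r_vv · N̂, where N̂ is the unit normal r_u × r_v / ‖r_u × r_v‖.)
L = 5*sqrt(482)/241;  M = 0;  N = 4*sqrt(482)/241

Compute the unit normal N̂(u, v) = (-10*u/sqrt(100*u^2 + 64*v^2 + 1), -8*v/sqrt(100*u^2 + 64*v^2 + 1), 1/sqrt(100*u^2 + 64*v^2 + 1)), and the second partials r_uu, r_uv, r_vv. Take dot products:
  L(u, v) = r_uu · N̂ = 10/sqrt(100*u^2 + 64*v^2 + 1),
  M(u, v) = r_uv · N̂ = 0,
  N(u, v) = r_vv · N̂ = 8/sqrt(100*u^2 + 64*v^2 + 1).
Evaluating at (u, v) = (-3/2, -2):
  L = 5*sqrt(482)/241, M = 0, N = 4*sqrt(482)/241.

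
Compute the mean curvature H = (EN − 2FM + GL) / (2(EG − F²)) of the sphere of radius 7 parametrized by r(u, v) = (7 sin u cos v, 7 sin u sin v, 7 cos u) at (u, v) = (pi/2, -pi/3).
H = -1/7

With E = 49, F = 0, G = 49*sin(u)^2, L = -7*sin(u)/Abs(sin(u)), M = 0, N = -7*sin(u)^3/Abs(sin(u)), assemble
  H = (EN − 2FM + GL) / (2(EG − F²)) = -sin(u)/(7*Abs(sin(u))).
At (u, v) = (pi/2, -pi/3): H = -1/7.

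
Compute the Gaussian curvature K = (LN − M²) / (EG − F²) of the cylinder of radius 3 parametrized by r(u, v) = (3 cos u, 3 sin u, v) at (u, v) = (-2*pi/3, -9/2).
K = 0

Coefficients of the first fundamental form: E = 9, F = 0, G = 1.
Coefficients of the second fundamental form: L = -3, M = 0, N = 0.
Assemble K = (LN − M²)/(EG − F²) = 0. At (u, v) = (-2*pi/3, -9/2): K = 0.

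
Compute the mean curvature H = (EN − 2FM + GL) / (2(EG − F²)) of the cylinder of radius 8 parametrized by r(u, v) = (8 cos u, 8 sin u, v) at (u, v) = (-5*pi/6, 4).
H = -1/16

With E = 64, F = 0, G = 1, L = -8, M = 0, N = 0, assemble
  H = (EN − 2FM + GL) / (2(EG − F²)) = -1/16.
At (u, v) = (-5*pi/6, 4): H = -1/16.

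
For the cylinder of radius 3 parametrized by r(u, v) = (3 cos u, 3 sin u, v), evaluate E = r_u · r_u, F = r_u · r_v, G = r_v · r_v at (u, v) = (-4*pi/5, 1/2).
E = 9;  F = 0;  G = 1

Partials: r_u = (-3*sin(u), 3*cos(u), 0), r_v = (0, 0, 1). As functions of (u, v):
  E = r_u · r_u = 9,
  F = r_u · r_v = 0,
  G = r_v · r_v = 1.
Evaluating at (u, v) = (-4*pi/5, 1/2): E = 9, F = 0, G = 1.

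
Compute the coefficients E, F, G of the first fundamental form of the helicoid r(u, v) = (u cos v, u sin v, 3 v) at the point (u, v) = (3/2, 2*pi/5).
E = 1;  F = 0;  G = 45/4

Partials: r_u = (cos(v), sin(v), 0), r_v = (-u*sin(v), u*cos(v), 3). As functions of (u, v):
  E = r_u · r_u = 1,
  F = r_u · r_v = 0,
  G = r_v · r_v = u^2 + 9.
Evaluating at (u, v) = (3/2, 2*pi/5): E = 1, F = 0, G = 45/4.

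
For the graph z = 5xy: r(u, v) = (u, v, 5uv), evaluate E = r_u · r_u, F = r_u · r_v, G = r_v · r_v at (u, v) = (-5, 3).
E = 226;  F = -375;  G = 626

Partials: r_u = (1, 0, 5*v), r_v = (0, 1, 5*u). As functions of (u, v):
  E = r_u · r_u = 25*v^2 + 1,
  F = r_u · r_v = 25*u*v,
  G = r_v · r_v = 25*u^2 + 1.
Evaluating at (u, v) = (-5, 3): E = 226, F = -375, G = 626.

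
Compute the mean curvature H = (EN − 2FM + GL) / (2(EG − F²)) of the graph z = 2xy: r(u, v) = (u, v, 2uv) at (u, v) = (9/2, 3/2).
H = -54*sqrt(91)/8281

With E = 4*v^2 + 1, F = 4*u*v, G = 4*u^2 + 1, L = 0, M = 2/sqrt(4*u^2 + 4*v^2 + 1), N = 0, assemble
  H = (EN − 2FM + GL) / (2(EG − F²)) = -8*u*v/(4*u^2 + 4*v^2 + 1)^(3/2).
At (u, v) = (9/2, 3/2): H = -54*sqrt(91)/8281.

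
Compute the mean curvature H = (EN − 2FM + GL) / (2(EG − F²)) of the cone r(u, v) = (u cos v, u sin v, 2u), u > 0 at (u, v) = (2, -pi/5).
H = sqrt(5)/10

With E = 5, F = 0, G = u^2, L = 0, M = 0, N = 2*sqrt(5)*u^2/(5*Abs(u)), assemble
  H = (EN − 2FM + GL) / (2(EG − F²)) = sqrt(5)/(5*Abs(u)).
At (u, v) = (2, -pi/5): H = sqrt(5)/10.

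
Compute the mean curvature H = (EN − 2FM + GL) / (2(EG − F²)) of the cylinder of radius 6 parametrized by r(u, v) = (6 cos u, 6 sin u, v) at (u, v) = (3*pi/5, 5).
H = -1/12

With E = 36, F = 0, G = 1, L = -6, M = 0, N = 0, assemble
  H = (EN − 2FM + GL) / (2(EG − F²)) = -1/12.
At (u, v) = (3*pi/5, 5): H = -1/12.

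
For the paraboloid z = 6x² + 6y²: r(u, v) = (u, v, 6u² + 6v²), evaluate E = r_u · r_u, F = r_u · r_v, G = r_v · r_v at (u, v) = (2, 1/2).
E = 577;  F = 144;  G = 37

Partials: r_u = (1, 0, 12*u), r_v = (0, 1, 12*v). As functions of (u, v):
  E = r_u · r_u = 144*u^2 + 1,
  F = r_u · r_v = 144*u*v,
  G = r_v · r_v = 144*v^2 + 1.
Evaluating at (u, v) = (2, 1/2): E = 577, F = 144, G = 37.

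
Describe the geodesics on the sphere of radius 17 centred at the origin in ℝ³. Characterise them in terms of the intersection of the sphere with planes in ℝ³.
Geodesics on the sphere of radius 17 are great circles — circles of radius 17 obtained as the intersection of the sphere with planes through the origin (the centre of the sphere).

A curve α(t) of nonzero constant speed on the sphere of radius 17 is a geodesic iff its acceleration α̈ is everywhere normal to the surface, i.e. parallel to the radial vector α(t). Then d/dt(α × α̇) = α̇ × α̇ + α × α̈ = 0, so α × α̇ is a constant vector n ≠ 0 and α(t) · n = 0 for all t: α lies in the plane through the origin with normal n. The intersection of that plane with the sphere is a circle of radius 17 (a great circle). Conversely, a great circle traversed at constant speed has centripetal acceleration pointing at the origin, hence normal to the sphere, so every great circle is a geodesic.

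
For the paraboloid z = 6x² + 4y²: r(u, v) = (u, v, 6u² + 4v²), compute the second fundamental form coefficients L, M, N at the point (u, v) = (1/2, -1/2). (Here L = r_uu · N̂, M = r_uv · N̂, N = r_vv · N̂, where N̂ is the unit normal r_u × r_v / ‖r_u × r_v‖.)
L = 12*sqrt(53)/53;  M = 0;  N = 8*sqrt(53)/53

Compute the unit normal N̂(u, v) = (-12*u/sqrt(144*u^2 + 64*v^2 + 1), -8*v/sqrt(144*u^2 + 64*v^2 + 1), 1/sqrt(144*u^2 + 64*v^2 + 1)), and the second partials r_uu, r_uv, r_vv. Take dot products:
  L(u, v) = r_uu · N̂ = 12/sqrt(144*u^2 + 64*v^2 + 1),
  M(u, v) = r_uv · N̂ = 0,
  N(u, v) = r_vv · N̂ = 8/sqrt(144*u^2 + 64*v^2 + 1).
Evaluating at (u, v) = (1/2, -1/2):
  L = 12*sqrt(53)/53, M = 0, N = 8*sqrt(53)/53.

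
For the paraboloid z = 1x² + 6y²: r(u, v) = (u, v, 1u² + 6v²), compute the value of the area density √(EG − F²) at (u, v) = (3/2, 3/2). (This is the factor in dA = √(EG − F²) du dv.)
√(EG − F²)|_{(3/2, 3/2)} = sqrt(334)

E = 4*u^2 + 1, F = 24*u*v, G = 144*v^2 + 1, so EG − F² = 4*u^2 + 144*v^2 + 1. Taking the positive square root: √(EG − F²) = sqrt(4*u^2 + 144*v^2 + 1). At (u, v) = (3/2, 3/2): sqrt(334).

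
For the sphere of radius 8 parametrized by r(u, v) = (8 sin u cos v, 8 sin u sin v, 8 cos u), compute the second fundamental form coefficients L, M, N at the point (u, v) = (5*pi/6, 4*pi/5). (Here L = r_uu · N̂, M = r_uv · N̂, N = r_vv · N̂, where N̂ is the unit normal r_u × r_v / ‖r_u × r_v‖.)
L = -8;  M = 0;  N = -2

Compute the unit normal N̂(u, v) = (sin(u)^2*cos(v)/Abs(sin(u)), sin(u)^2*sin(v)/Abs(sin(u)), sin(2*u)/(2*Abs(sin(u)))), and the second partials r_uu, r_uv, r_vv. Take dot products:
  L(u, v) = r_uu · N̂ = -8*sin(u)/Abs(sin(u)),
  M(u, v) = r_uv · N̂ = 0,
  N(u, v) = r_vv · N̂ = -8*sin(u)^3/Abs(sin(u)).
Evaluating at (u, v) = (5*pi/6, 4*pi/5):
  L = -8, M = 0, N = -2.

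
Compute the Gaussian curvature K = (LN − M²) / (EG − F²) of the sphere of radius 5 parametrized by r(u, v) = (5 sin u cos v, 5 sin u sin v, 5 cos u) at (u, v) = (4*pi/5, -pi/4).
K = 1/25

Coefficients of the first fundamental form: E = 25, F = 0, G = 25*sin(u)^2.
Coefficients of the second fundamental form: L = -5*sin(u)/Abs(sin(u)), M = 0, N = -5*sin(u)^3/Abs(sin(u)).
Assemble K = (LN − M²)/(EG − F²) = 1/25. At (u, v) = (4*pi/5, -pi/4): K = 1/25.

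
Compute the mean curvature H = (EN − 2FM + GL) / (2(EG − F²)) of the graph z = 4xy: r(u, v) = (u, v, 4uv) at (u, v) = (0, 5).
H = 0

With E = 16*v^2 + 1, F = 16*u*v, G = 16*u^2 + 1, L = 0, M = 4/sqrt(16*u^2 + 16*v^2 + 1), N = 0, assemble
  H = (EN − 2FM + GL) / (2(EG − F²)) = -64*u*v/(16*u^2 + 16*v^2 + 1)^(3/2).
At (u, v) = (0, 5): H = 0.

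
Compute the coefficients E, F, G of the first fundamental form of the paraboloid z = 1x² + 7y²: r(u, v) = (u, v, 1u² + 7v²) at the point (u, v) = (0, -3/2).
E = 1;  F = 0;  G = 442

Partials: r_u = (1, 0, 2*u), r_v = (0, 1, 14*v). As functions of (u, v):
  E = r_u · r_u = 4*u^2 + 1,
  F = r_u · r_v = 28*u*v,
  G = r_v · r_v = 196*v^2 + 1.
Evaluating at (u, v) = (0, -3/2): E = 1, F = 0, G = 442.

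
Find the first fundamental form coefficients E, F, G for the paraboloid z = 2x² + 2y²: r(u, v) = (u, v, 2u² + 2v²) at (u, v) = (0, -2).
E = 1;  F = 0;  G = 65

Partials: r_u = (1, 0, 4*u), r_v = (0, 1, 4*v). As functions of (u, v):
  E = r_u · r_u = 16*u^2 + 1,
  F = r_u · r_v = 16*u*v,
  G = r_v · r_v = 16*v^2 + 1.
Evaluating at (u, v) = (0, -2): E = 1, F = 0, G = 65.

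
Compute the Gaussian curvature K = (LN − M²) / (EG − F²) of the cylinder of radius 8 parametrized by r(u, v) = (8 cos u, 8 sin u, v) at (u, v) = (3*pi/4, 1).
K = 0

Coefficients of the first fundamental form: E = 64, F = 0, G = 1.
Coefficients of the second fundamental form: L = -8, M = 0, N = 0.
Assemble K = (LN − M²)/(EG − F²) = 0. At (u, v) = (3*pi/4, 1): K = 0.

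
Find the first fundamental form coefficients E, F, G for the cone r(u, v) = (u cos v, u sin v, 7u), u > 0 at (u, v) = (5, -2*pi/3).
E = 50;  F = 0;  G = 25

Partials: r_u = (cos(v), sin(v), 7), r_v = (-u*sin(v), u*cos(v), 0). As functions of (u, v):
  E = r_u · r_u = 50,
  F = r_u · r_v = 0,
  G = r_v · r_v = u^2.
Evaluating at (u, v) = (5, -2*pi/3): E = 50, F = 0, G = 25.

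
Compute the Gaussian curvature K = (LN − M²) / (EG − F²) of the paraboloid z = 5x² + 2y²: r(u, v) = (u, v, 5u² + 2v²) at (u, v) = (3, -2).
K = 8/186245

Coefficients of the first fundamental form: E = 100*u^2 + 1, F = 40*u*v, G = 16*v^2 + 1.
Coefficients of the second fundamental form: L = 10/sqrt(100*u^2 + 16*v^2 + 1), M = 0, N = 4/sqrt(100*u^2 + 16*v^2 + 1).
Assemble K = (LN − M²)/(EG − F²) = 40/(10000*u^4 + 3200*u^2*v^2 + 200*u^2 + 256*v^4 + 32*v^2 + 1). At (u, v) = (3, -2): K = 8/186245.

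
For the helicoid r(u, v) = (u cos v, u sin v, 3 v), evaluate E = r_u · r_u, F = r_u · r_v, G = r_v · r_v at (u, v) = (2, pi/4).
E = 1;  F = 0;  G = 13

Partials: r_u = (cos(v), sin(v), 0), r_v = (-u*sin(v), u*cos(v), 3). As functions of (u, v):
  E = r_u · r_u = 1,
  F = r_u · r_v = 0,
  G = r_v · r_v = u^2 + 9.
Evaluating at (u, v) = (2, pi/4): E = 1, F = 0, G = 13.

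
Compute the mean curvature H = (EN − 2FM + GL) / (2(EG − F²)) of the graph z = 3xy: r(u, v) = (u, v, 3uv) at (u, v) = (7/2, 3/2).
H = -567*sqrt(526)/138338

With E = 9*v^2 + 1, F = 9*u*v, G = 9*u^2 + 1, L = 0, M = 3/sqrt(9*u^2 + 9*v^2 + 1), N = 0, assemble
  H = (EN − 2FM + GL) / (2(EG − F²)) = -27*u*v/(9*u^2 + 9*v^2 + 1)^(3/2).
At (u, v) = (7/2, 3/2): H = -567*sqrt(526)/138338.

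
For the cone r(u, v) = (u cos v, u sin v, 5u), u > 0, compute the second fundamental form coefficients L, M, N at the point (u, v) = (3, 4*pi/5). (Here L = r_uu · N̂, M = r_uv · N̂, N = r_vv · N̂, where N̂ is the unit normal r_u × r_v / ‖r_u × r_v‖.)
L = 0;  M = 0;  N = 15*sqrt(26)/26

Compute the unit normal N̂(u, v) = (-5*sqrt(26)*u*cos(v)/(26*Abs(u)), -5*sqrt(26)*u*sin(v)/(26*Abs(u)), sqrt(26)*u/(26*Abs(u))), and the second partials r_uu, r_uv, r_vv. Take dot products:
  L(u, v) = r_uu · N̂ = 0,
  M(u, v) = r_uv · N̂ = 0,
  N(u, v) = r_vv · N̂ = 5*sqrt(26)*u^2/(26*Abs(u)).
Evaluating at (u, v) = (3, 4*pi/5):
  L = 0, M = 0, N = 15*sqrt(26)/26.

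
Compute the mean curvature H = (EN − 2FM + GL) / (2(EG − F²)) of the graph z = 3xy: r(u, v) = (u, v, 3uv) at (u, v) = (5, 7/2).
H = -756*sqrt(1345)/361805

With E = 9*v^2 + 1, F = 9*u*v, G = 9*u^2 + 1, L = 0, M = 3/sqrt(9*u^2 + 9*v^2 + 1), N = 0, assemble
  H = (EN − 2FM + GL) / (2(EG − F²)) = -27*u*v/(9*u^2 + 9*v^2 + 1)^(3/2).
At (u, v) = (5, 7/2): H = -756*sqrt(1345)/361805.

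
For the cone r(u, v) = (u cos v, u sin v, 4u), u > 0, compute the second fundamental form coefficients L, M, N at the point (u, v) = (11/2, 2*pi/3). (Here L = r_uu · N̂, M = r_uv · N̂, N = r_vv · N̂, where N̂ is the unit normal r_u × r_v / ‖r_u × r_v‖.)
L = 0;  M = 0;  N = 22*sqrt(17)/17

Compute the unit normal N̂(u, v) = (-4*sqrt(17)*u*cos(v)/(17*Abs(u)), -4*sqrt(17)*u*sin(v)/(17*Abs(u)), sqrt(17)*u/(17*Abs(u))), and the second partials r_uu, r_uv, r_vv. Take dot products:
  L(u, v) = r_uu · N̂ = 0,
  M(u, v) = r_uv · N̂ = 0,
  N(u, v) = r_vv · N̂ = 4*sqrt(17)*u^2/(17*Abs(u)).
Evaluating at (u, v) = (11/2, 2*pi/3):
  L = 0, M = 0, N = 22*sqrt(17)/17.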